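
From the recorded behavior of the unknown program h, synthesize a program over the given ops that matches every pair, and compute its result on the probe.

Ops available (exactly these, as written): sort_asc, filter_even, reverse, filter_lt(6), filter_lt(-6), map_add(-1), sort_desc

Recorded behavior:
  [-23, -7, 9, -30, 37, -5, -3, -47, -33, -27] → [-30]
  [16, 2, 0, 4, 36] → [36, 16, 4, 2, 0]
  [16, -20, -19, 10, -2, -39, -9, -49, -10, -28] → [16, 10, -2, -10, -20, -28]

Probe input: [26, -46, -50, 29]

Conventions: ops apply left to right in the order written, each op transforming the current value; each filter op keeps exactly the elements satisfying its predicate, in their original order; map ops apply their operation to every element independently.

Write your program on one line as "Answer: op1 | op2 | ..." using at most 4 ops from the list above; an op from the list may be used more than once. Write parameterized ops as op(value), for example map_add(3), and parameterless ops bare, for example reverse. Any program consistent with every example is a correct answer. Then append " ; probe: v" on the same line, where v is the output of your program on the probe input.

filter_even | sort_asc | reverse ; probe: [26, -46, -50]

Check, running the answer program on each example:
  [-23, -7, 9, -30, 37, -5, -3, -47, -33, -27] -> [-30] -> [-30] -> [-30]
  [16, 2, 0, 4, 36] -> [16, 2, 0, 4, 36] -> [0, 2, 4, 16, 36] -> [36, 16, 4, 2, 0]
  [16, -20, -19, 10, -2, -39, -9, -49, -10, -28] -> [16, -20, 10, -2, -10, -28] -> [-28, -20, -10, -2, 10, 16] -> [16, 10, -2, -10, -20, -28]
  probe: [26, -46, -50, 29] -> [26, -46, -50] -> [-50, -46, 26] -> [26, -46, -50]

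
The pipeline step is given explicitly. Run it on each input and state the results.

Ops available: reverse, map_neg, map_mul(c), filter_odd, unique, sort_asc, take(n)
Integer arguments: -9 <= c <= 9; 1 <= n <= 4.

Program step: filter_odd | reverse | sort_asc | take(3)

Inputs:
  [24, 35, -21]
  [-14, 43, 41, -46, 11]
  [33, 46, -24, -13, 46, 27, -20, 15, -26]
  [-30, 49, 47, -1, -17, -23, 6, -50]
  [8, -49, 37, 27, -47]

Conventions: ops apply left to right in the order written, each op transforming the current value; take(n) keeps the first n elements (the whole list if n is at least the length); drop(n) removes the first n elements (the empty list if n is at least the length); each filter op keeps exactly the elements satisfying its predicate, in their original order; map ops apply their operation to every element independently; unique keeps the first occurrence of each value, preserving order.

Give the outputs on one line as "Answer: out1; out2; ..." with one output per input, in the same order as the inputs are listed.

Execution, op by op:
  [24, 35, -21] -> [35, -21] -> [-21, 35] -> [-21, 35] -> [-21, 35]
  [-14, 43, 41, -46, 11] -> [43, 41, 11] -> [11, 41, 43] -> [11, 41, 43] -> [11, 41, 43]
  [33, 46, -24, -13, 46, 27, -20, 15, -26] -> [33, -13, 27, 15] -> [15, 27, -13, 33] -> [-13, 15, 27, 33] -> [-13, 15, 27]
  [-30, 49, 47, -1, -17, -23, 6, -50] -> [49, 47, -1, -17, -23] -> [-23, -17, -1, 47, 49] -> [-23, -17, -1, 47, 49] -> [-23, -17, -1]
  [8, -49, 37, 27, -47] -> [-49, 37, 27, -47] -> [-47, 27, 37, -49] -> [-49, -47, 27, 37] -> [-49, -47, 27]

[-21, 35]; [11, 41, 43]; [-13, 15, 27]; [-23, -17, -1]; [-49, -47, 27]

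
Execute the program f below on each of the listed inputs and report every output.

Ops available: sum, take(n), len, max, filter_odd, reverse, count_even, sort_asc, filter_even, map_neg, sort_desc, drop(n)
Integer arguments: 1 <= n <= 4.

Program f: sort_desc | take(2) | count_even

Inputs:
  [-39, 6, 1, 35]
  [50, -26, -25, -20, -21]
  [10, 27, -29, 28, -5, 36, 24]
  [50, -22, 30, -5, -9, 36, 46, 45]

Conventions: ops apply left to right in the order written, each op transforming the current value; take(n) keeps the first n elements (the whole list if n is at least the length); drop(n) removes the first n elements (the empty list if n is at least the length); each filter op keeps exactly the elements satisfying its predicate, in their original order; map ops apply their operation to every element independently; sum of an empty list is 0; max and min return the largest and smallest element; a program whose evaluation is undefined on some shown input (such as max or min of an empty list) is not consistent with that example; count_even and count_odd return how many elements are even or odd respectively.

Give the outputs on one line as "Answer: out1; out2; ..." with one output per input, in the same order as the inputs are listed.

Execution, op by op:
  [-39, 6, 1, 35] -> [35, 6, 1, -39] -> [35, 6] -> 1
  [50, -26, -25, -20, -21] -> [50, -20, -21, -25, -26] -> [50, -20] -> 2
  [10, 27, -29, 28, -5, 36, 24] -> [36, 28, 27, 24, 10, -5, -29] -> [36, 28] -> 2
  [50, -22, 30, -5, -9, 36, 46, 45] -> [50, 46, 45, 36, 30, -5, -9, -22] -> [50, 46] -> 2

1; 2; 2; 2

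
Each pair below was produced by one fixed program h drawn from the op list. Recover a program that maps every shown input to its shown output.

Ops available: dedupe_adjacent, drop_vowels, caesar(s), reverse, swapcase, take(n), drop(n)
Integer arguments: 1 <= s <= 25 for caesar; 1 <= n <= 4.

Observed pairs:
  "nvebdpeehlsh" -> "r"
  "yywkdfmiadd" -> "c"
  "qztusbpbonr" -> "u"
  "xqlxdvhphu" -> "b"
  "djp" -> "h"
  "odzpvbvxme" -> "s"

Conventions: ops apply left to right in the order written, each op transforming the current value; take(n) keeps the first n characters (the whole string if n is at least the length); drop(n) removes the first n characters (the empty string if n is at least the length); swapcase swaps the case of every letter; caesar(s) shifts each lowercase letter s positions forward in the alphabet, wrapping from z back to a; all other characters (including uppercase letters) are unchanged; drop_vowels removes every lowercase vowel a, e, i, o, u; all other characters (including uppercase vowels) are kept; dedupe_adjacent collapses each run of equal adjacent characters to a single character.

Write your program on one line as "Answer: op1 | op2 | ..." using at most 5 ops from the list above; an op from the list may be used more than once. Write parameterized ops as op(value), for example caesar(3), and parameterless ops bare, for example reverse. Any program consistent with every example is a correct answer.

reverse | dedupe_adjacent | reverse | caesar(4) | take(1)

Check, running the answer program on each example:
  "nvebdpeehlsh" -> "hslheepdbevn" -> "hslhepdbevn" -> "nvebdpehlsh" -> "rzifhtilpwl" -> "r"
  "yywkdfmiadd" -> "ddaimfdkwyy" -> "daimfdkwy" -> "ywkdfmiad" -> "caohjqmeh" -> "c"
  "qztusbpbonr" -> "rnobpbsutzq" -> "rnobpbsutzq" -> "qztusbpbonr" -> "udxywftfsrv" -> "u"
  "xqlxdvhphu" -> "uhphvdxlqx" -> "uhphvdxlqx" -> "xqlxdvhphu" -> "bupbhzltly" -> "b"
  "djp" -> "pjd" -> "pjd" -> "djp" -> "hnt" -> "h"
  "odzpvbvxme" -> "emxvbvpzdo" -> "emxvbvpzdo" -> "odzpvbvxme" -> "shdtzfzbqi" -> "s"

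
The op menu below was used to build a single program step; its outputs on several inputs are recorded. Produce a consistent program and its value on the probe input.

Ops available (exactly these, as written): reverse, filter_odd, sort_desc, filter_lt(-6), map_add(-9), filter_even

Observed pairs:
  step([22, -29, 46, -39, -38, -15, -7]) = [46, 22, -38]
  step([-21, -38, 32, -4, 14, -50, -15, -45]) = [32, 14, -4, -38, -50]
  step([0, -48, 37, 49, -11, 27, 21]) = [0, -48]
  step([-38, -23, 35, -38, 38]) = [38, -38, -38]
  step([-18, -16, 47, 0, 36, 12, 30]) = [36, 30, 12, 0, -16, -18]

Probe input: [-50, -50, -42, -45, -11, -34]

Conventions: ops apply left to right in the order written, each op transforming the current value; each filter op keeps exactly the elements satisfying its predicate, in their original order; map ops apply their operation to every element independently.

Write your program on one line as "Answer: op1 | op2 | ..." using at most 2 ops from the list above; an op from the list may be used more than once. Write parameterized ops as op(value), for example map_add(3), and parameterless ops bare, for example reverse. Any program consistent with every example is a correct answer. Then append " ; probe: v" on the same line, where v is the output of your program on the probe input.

filter_even | sort_desc ; probe: [-34, -42, -50, -50]

Check, running the answer program on each example:
  [22, -29, 46, -39, -38, -15, -7] -> [22, 46, -38] -> [46, 22, -38]
  [-21, -38, 32, -4, 14, -50, -15, -45] -> [-38, 32, -4, 14, -50] -> [32, 14, -4, -38, -50]
  [0, -48, 37, 49, -11, 27, 21] -> [0, -48] -> [0, -48]
  [-38, -23, 35, -38, 38] -> [-38, -38, 38] -> [38, -38, -38]
  [-18, -16, 47, 0, 36, 12, 30] -> [-18, -16, 0, 36, 12, 30] -> [36, 30, 12, 0, -16, -18]
  probe: [-50, -50, -42, -45, -11, -34] -> [-50, -50, -42, -34] -> [-34, -42, -50, -50]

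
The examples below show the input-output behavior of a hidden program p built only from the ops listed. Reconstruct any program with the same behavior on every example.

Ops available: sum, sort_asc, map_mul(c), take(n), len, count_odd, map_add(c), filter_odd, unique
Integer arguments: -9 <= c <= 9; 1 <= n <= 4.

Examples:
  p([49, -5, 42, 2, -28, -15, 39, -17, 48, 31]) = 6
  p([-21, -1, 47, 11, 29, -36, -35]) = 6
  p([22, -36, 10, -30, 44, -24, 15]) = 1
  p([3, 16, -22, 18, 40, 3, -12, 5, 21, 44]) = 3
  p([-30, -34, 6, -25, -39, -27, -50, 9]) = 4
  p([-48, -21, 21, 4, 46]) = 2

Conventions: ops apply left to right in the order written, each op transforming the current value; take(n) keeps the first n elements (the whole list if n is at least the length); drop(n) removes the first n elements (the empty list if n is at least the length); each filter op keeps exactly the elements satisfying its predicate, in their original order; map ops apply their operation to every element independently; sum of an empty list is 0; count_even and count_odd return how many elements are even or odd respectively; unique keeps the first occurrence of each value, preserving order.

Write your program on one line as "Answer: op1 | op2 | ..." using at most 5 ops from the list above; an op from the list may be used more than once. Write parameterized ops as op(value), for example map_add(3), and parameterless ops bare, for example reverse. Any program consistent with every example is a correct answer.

unique | map_mul(-7) | filter_odd | len

Check, running the answer program on each example:
  [49, -5, 42, 2, -28, -15, 39, -17, 48, 31] -> [49, -5, 42, 2, -28, -15, 39, -17, 48, 31] -> [-343, 35, -294, -14, 196, 105, -273, 119, -336, -217] -> [-343, 35, 105, -273, 119, -217] -> 6
  [-21, -1, 47, 11, 29, -36, -35] -> [-21, -1, 47, 11, 29, -36, -35] -> [147, 7, -329, -77, -203, 252, 245] -> [147, 7, -329, -77, -203, 245] -> 6
  [22, -36, 10, -30, 44, -24, 15] -> [22, -36, 10, -30, 44, -24, 15] -> [-154, 252, -70, 210, -308, 168, -105] -> [-105] -> 1
  [3, 16, -22, 18, 40, 3, -12, 5, 21, 44] -> [3, 16, -22, 18, 40, -12, 5, 21, 44] -> [-21, -112, 154, -126, -280, 84, -35, -147, -308] -> [-21, -35, -147] -> 3
  [-30, -34, 6, -25, -39, -27, -50, 9] -> [-30, -34, 6, -25, -39, -27, -50, 9] -> [210, 238, -42, 175, 273, 189, 350, -63] -> [175, 273, 189, -63] -> 4
  [-48, -21, 21, 4, 46] -> [-48, -21, 21, 4, 46] -> [336, 147, -147, -28, -322] -> [147, -147] -> 2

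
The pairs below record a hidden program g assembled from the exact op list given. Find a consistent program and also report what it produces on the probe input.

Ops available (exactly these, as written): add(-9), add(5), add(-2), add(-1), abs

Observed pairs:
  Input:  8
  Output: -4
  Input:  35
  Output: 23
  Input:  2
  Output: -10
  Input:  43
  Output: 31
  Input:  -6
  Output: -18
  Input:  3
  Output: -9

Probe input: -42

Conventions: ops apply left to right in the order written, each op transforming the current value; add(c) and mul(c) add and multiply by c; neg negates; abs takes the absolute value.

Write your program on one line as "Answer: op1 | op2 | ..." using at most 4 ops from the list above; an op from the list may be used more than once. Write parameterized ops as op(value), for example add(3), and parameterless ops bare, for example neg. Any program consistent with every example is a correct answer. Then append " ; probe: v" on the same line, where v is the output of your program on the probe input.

add(-9) | add(-2) | add(-1) ; probe: -54

Check, running the answer program on each example:
  8 -> -1 -> -3 -> -4
  35 -> 26 -> 24 -> 23
  2 -> -7 -> -9 -> -10
  43 -> 34 -> 32 -> 31
  -6 -> -15 -> -17 -> -18
  3 -> -6 -> -8 -> -9
  probe: -42 -> -51 -> -53 -> -54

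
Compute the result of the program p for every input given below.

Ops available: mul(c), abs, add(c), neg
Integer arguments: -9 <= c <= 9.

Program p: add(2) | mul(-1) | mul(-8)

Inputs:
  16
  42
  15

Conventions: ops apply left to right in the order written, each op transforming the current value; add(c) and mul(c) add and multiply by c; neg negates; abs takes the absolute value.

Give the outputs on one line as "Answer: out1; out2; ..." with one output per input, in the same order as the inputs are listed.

Execution, op by op:
  16 -> 18 -> -18 -> 144
  42 -> 44 -> -44 -> 352
  15 -> 17 -> -17 -> 136

144; 352; 136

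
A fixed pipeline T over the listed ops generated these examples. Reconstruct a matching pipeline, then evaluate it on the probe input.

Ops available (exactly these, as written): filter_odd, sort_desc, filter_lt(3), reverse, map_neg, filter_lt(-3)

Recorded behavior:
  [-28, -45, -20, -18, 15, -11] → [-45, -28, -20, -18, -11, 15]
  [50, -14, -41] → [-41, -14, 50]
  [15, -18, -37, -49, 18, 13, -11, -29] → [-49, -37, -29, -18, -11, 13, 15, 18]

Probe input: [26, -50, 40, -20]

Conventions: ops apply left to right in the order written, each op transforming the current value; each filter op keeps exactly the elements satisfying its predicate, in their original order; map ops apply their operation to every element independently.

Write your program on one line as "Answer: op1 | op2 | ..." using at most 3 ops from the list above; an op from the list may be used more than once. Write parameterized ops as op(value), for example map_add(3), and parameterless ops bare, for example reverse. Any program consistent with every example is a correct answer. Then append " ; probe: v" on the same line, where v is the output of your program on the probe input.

sort_desc | reverse ; probe: [-50, -20, 26, 40]

Check, running the answer program on each example:
  [-28, -45, -20, -18, 15, -11] -> [15, -11, -18, -20, -28, -45] -> [-45, -28, -20, -18, -11, 15]
  [50, -14, -41] -> [50, -14, -41] -> [-41, -14, 50]
  [15, -18, -37, -49, 18, 13, -11, -29] -> [18, 15, 13, -11, -18, -29, -37, -49] -> [-49, -37, -29, -18, -11, 13, 15, 18]
  probe: [26, -50, 40, -20] -> [40, 26, -20, -50] -> [-50, -20, 26, 40]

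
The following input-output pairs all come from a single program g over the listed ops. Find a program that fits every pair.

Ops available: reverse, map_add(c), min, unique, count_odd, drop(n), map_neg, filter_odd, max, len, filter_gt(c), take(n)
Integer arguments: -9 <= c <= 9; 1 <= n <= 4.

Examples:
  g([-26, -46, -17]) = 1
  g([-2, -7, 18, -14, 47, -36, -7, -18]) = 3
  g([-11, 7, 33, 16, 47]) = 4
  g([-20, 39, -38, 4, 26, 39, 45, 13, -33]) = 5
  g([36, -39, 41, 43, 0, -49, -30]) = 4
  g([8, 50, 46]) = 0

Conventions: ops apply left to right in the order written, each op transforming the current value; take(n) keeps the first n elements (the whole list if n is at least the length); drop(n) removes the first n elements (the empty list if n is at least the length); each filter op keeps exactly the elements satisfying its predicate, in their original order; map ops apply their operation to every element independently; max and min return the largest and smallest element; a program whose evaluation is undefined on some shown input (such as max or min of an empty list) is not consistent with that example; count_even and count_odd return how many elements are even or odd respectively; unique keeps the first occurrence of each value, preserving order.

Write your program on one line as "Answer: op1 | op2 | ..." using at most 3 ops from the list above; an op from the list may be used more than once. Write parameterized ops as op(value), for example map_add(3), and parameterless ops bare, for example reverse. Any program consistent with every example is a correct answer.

filter_odd | reverse | len

Check, running the answer program on each example:
  [-26, -46, -17] -> [-17] -> [-17] -> 1
  [-2, -7, 18, -14, 47, -36, -7, -18] -> [-7, 47, -7] -> [-7, 47, -7] -> 3
  [-11, 7, 33, 16, 47] -> [-11, 7, 33, 47] -> [47, 33, 7, -11] -> 4
  [-20, 39, -38, 4, 26, 39, 45, 13, -33] -> [39, 39, 45, 13, -33] -> [-33, 13, 45, 39, 39] -> 5
  [36, -39, 41, 43, 0, -49, -30] -> [-39, 41, 43, -49] -> [-49, 43, 41, -39] -> 4
  [8, 50, 46] -> [] -> [] -> 0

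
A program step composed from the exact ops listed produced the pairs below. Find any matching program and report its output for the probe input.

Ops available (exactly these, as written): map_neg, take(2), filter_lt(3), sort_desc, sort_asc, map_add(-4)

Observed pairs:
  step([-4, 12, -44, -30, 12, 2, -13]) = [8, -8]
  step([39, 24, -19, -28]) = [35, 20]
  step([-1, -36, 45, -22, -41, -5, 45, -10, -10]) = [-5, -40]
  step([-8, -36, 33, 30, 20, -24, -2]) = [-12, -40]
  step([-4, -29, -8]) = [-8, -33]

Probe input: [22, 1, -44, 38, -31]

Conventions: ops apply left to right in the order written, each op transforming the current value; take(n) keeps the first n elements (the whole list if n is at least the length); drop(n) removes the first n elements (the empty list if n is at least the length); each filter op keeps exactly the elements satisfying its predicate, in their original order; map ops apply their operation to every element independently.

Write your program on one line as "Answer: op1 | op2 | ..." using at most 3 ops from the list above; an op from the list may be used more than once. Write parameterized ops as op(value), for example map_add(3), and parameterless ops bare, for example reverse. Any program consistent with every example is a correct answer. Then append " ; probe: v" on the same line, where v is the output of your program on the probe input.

take(2) | sort_desc | map_add(-4) ; probe: [18, -3]

Check, running the answer program on each example:
  [-4, 12, -44, -30, 12, 2, -13] -> [-4, 12] -> [12, -4] -> [8, -8]
  [39, 24, -19, -28] -> [39, 24] -> [39, 24] -> [35, 20]
  [-1, -36, 45, -22, -41, -5, 45, -10, -10] -> [-1, -36] -> [-1, -36] -> [-5, -40]
  [-8, -36, 33, 30, 20, -24, -2] -> [-8, -36] -> [-8, -36] -> [-12, -40]
  [-4, -29, -8] -> [-4, -29] -> [-4, -29] -> [-8, -33]
  probe: [22, 1, -44, 38, -31] -> [22, 1] -> [22, 1] -> [18, -3]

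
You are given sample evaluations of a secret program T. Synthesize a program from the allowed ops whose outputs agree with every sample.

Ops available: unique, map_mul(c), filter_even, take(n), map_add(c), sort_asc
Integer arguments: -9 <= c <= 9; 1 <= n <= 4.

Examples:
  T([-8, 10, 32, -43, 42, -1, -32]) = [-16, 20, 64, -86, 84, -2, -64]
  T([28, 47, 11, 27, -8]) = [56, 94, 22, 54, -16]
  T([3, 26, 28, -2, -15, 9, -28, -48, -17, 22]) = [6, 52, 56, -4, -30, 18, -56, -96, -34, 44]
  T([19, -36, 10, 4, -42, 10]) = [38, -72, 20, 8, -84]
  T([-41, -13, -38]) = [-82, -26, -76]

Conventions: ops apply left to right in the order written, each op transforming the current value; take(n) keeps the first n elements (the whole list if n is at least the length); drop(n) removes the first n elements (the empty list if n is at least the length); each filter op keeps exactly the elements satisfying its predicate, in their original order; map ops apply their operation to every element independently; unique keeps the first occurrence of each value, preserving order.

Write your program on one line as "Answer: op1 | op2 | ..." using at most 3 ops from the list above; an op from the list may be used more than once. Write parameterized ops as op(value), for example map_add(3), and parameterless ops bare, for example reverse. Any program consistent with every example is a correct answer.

unique | map_mul(2)

Check, running the answer program on each example:
  [-8, 10, 32, -43, 42, -1, -32] -> [-8, 10, 32, -43, 42, -1, -32] -> [-16, 20, 64, -86, 84, -2, -64]
  [28, 47, 11, 27, -8] -> [28, 47, 11, 27, -8] -> [56, 94, 22, 54, -16]
  [3, 26, 28, -2, -15, 9, -28, -48, -17, 22] -> [3, 26, 28, -2, -15, 9, -28, -48, -17, 22] -> [6, 52, 56, -4, -30, 18, -56, -96, -34, 44]
  [19, -36, 10, 4, -42, 10] -> [19, -36, 10, 4, -42] -> [38, -72, 20, 8, -84]
  [-41, -13, -38] -> [-41, -13, -38] -> [-82, -26, -76]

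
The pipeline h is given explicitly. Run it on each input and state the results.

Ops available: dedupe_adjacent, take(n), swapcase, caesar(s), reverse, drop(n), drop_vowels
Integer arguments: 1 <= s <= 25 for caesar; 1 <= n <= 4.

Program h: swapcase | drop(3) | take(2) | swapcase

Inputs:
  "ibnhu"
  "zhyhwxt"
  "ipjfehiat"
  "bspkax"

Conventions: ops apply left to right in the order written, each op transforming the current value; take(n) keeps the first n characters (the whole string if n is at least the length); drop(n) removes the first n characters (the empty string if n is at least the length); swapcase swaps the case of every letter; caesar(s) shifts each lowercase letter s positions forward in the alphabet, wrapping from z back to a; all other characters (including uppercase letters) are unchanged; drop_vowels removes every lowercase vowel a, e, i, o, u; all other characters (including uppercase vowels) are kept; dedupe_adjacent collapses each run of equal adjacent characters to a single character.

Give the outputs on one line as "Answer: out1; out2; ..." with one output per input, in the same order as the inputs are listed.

"hu"; "hw"; "fe"; "ka"

Execution, op by op:
  "ibnhu" -> "IBNHU" -> "HU" -> "HU" -> "hu"
  "zhyhwxt" -> "ZHYHWXT" -> "HWXT" -> "HW" -> "hw"
  "ipjfehiat" -> "IPJFEHIAT" -> "FEHIAT" -> "FE" -> "fe"
  "bspkax" -> "BSPKAX" -> "KAX" -> "KA" -> "ka"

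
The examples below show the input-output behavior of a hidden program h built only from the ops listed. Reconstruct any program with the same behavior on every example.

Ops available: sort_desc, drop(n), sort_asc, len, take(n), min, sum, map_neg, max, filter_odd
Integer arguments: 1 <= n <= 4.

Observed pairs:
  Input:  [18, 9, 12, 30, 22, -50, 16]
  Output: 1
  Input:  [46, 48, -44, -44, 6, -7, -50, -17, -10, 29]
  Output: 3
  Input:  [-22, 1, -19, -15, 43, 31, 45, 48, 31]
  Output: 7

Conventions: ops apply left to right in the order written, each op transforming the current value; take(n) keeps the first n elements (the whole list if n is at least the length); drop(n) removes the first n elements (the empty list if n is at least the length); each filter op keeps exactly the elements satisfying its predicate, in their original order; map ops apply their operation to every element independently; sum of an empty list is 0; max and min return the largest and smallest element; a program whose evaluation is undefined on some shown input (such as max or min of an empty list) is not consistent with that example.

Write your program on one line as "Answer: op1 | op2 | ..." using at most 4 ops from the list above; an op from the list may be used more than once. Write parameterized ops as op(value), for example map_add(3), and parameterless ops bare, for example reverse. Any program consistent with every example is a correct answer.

filter_odd | map_neg | len

Check, running the answer program on each example:
  [18, 9, 12, 30, 22, -50, 16] -> [9] -> [-9] -> 1
  [46, 48, -44, -44, 6, -7, -50, -17, -10, 29] -> [-7, -17, 29] -> [7, 17, -29] -> 3
  [-22, 1, -19, -15, 43, 31, 45, 48, 31] -> [1, -19, -15, 43, 31, 45, 31] -> [-1, 19, 15, -43, -31, -45, -31] -> 7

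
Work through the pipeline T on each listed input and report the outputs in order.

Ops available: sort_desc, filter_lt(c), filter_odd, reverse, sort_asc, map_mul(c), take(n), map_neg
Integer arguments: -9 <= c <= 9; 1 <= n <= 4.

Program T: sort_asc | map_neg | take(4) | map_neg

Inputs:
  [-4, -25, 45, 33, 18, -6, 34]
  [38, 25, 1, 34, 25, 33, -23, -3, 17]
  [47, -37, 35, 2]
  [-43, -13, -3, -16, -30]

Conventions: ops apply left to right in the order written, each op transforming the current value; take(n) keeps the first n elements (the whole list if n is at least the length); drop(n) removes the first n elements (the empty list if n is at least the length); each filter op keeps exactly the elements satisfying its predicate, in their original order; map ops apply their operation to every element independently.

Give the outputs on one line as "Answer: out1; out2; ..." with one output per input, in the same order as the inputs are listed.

Execution, op by op:
  [-4, -25, 45, 33, 18, -6, 34] -> [-25, -6, -4, 18, 33, 34, 45] -> [25, 6, 4, -18, -33, -34, -45] -> [25, 6, 4, -18] -> [-25, -6, -4, 18]
  [38, 25, 1, 34, 25, 33, -23, -3, 17] -> [-23, -3, 1, 17, 25, 25, 33, 34, 38] -> [23, 3, -1, -17, -25, -25, -33, -34, -38] -> [23, 3, -1, -17] -> [-23, -3, 1, 17]
  [47, -37, 35, 2] -> [-37, 2, 35, 47] -> [37, -2, -35, -47] -> [37, -2, -35, -47] -> [-37, 2, 35, 47]
  [-43, -13, -3, -16, -30] -> [-43, -30, -16, -13, -3] -> [43, 30, 16, 13, 3] -> [43, 30, 16, 13] -> [-43, -30, -16, -13]

[-25, -6, -4, 18]; [-23, -3, 1, 17]; [-37, 2, 35, 47]; [-43, -30, -16, -13]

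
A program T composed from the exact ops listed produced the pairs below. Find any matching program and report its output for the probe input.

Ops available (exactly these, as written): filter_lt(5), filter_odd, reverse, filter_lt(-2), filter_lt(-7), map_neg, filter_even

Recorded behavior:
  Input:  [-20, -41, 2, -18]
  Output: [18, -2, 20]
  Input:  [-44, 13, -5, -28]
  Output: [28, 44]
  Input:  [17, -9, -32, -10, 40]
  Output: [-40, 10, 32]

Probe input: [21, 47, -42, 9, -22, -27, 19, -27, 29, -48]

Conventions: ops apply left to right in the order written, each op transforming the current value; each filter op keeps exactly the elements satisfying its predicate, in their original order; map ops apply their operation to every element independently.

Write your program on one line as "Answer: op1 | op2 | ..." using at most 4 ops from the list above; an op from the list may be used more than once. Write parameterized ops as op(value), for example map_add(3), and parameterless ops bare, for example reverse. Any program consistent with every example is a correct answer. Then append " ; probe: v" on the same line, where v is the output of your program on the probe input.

filter_even | reverse | map_neg ; probe: [48, 22, 42]

Check, running the answer program on each example:
  [-20, -41, 2, -18] -> [-20, 2, -18] -> [-18, 2, -20] -> [18, -2, 20]
  [-44, 13, -5, -28] -> [-44, -28] -> [-28, -44] -> [28, 44]
  [17, -9, -32, -10, 40] -> [-32, -10, 40] -> [40, -10, -32] -> [-40, 10, 32]
  probe: [21, 47, -42, 9, -22, -27, 19, -27, 29, -48] -> [-42, -22, -48] -> [-48, -22, -42] -> [48, 22, 42]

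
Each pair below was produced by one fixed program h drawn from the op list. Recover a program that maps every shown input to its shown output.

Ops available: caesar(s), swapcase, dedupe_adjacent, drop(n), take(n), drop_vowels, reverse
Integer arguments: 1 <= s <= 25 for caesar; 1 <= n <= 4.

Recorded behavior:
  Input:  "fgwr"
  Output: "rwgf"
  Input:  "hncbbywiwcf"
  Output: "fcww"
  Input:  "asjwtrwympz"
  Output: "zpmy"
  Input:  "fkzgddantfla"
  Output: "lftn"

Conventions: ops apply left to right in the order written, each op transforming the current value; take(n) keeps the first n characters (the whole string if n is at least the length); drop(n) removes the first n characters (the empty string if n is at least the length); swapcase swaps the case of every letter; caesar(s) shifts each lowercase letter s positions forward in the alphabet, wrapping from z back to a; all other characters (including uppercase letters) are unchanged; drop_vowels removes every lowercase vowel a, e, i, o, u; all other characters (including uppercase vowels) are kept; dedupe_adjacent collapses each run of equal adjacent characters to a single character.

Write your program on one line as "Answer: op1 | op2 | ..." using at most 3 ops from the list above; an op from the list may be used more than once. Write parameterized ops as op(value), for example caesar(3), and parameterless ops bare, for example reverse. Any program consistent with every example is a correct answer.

reverse | drop_vowels | take(4)

Check, running the answer program on each example:
  "fgwr" -> "rwgf" -> "rwgf" -> "rwgf"
  "hncbbywiwcf" -> "fcwiwybbcnh" -> "fcwwybbcnh" -> "fcww"
  "asjwtrwympz" -> "zpmywrtwjsa" -> "zpmywrtwjs" -> "zpmy"
  "fkzgddantfla" -> "alftnaddgzkf" -> "lftnddgzkf" -> "lftn"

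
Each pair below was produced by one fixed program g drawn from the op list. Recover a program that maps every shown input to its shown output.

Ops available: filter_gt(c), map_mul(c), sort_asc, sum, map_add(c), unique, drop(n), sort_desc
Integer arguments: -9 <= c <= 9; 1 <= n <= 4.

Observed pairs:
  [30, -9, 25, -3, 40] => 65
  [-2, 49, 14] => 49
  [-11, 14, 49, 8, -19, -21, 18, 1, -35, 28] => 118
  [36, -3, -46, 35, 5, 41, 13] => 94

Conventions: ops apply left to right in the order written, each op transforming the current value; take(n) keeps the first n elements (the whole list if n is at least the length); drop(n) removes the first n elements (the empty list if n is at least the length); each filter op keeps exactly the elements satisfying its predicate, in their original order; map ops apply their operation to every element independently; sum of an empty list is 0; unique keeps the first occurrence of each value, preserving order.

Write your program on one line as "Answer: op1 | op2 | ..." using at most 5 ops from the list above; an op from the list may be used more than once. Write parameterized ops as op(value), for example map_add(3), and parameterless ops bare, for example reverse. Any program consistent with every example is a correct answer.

drop(1) | sort_asc | drop(1) | filter_gt(-2) | sum

Check, running the answer program on each example:
  [30, -9, 25, -3, 40] -> [-9, 25, -3, 40] -> [-9, -3, 25, 40] -> [-3, 25, 40] -> [25, 40] -> 65
  [-2, 49, 14] -> [49, 14] -> [14, 49] -> [49] -> [49] -> 49
  [-11, 14, 49, 8, -19, -21, 18, 1, -35, 28] -> [14, 49, 8, -19, -21, 18, 1, -35, 28] -> [-35, -21, -19, 1, 8, 14, 18, 28, 49] -> [-21, -19, 1, 8, 14, 18, 28, 49] -> [1, 8, 14, 18, 28, 49] -> 118
  [36, -3, -46, 35, 5, 41, 13] -> [-3, -46, 35, 5, 41, 13] -> [-46, -3, 5, 13, 35, 41] -> [-3, 5, 13, 35, 41] -> [5, 13, 35, 41] -> 94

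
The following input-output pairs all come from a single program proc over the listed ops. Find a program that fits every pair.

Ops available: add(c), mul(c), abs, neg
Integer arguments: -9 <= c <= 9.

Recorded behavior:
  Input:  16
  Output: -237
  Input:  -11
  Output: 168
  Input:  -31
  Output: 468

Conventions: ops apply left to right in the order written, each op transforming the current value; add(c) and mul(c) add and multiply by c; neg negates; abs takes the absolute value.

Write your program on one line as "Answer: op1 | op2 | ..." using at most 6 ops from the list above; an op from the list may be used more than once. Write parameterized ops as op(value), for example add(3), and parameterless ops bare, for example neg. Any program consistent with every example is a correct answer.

mul(5) | add(9) | add(-2) | add(-8) | mul(-3)

Check, running the answer program on each example:
  16 -> 80 -> 89 -> 87 -> 79 -> -237
  -11 -> -55 -> -46 -> -48 -> -56 -> 168
  -31 -> -155 -> -146 -> -148 -> -156 -> 468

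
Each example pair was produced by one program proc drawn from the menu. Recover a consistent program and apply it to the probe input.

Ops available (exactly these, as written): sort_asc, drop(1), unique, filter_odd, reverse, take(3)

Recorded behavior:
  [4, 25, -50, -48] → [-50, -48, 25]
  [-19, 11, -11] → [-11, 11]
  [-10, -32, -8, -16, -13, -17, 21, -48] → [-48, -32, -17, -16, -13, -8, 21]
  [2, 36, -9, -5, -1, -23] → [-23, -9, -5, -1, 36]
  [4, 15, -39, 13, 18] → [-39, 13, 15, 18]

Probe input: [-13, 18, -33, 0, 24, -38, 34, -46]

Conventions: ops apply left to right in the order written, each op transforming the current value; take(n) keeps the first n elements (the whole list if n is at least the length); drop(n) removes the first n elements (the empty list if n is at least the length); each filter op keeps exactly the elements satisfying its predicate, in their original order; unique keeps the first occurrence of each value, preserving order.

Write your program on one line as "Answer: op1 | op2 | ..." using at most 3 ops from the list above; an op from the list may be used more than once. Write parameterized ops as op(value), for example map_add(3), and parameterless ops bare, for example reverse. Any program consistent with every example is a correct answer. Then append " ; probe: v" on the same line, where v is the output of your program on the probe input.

drop(1) | sort_asc ; probe: [-46, -38, -33, 0, 18, 24, 34]

Check, running the answer program on each example:
  [4, 25, -50, -48] -> [25, -50, -48] -> [-50, -48, 25]
  [-19, 11, -11] -> [11, -11] -> [-11, 11]
  [-10, -32, -8, -16, -13, -17, 21, -48] -> [-32, -8, -16, -13, -17, 21, -48] -> [-48, -32, -17, -16, -13, -8, 21]
  [2, 36, -9, -5, -1, -23] -> [36, -9, -5, -1, -23] -> [-23, -9, -5, -1, 36]
  [4, 15, -39, 13, 18] -> [15, -39, 13, 18] -> [-39, 13, 15, 18]
  probe: [-13, 18, -33, 0, 24, -38, 34, -46] -> [18, -33, 0, 24, -38, 34, -46] -> [-46, -38, -33, 0, 18, 24, 34]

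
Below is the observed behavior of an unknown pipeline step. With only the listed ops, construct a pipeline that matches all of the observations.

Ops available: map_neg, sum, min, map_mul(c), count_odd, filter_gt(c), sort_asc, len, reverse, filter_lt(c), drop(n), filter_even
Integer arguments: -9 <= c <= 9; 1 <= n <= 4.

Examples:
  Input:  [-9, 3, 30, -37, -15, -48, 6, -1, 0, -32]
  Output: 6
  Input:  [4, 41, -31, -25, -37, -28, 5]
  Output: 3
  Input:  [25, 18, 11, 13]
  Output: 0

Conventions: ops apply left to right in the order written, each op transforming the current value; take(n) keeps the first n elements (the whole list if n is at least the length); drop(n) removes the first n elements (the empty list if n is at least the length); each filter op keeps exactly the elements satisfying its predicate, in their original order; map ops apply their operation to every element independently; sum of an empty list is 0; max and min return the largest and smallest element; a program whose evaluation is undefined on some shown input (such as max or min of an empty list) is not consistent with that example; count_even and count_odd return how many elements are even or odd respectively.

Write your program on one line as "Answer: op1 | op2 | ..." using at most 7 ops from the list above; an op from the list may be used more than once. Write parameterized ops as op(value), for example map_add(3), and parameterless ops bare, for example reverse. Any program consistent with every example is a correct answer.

filter_lt(9) | drop(3) | map_mul(-3) | map_neg | map_mul(4) | len

Check, running the answer program on each example:
  [-9, 3, 30, -37, -15, -48, 6, -1, 0, -32] -> [-9, 3, -37, -15, -48, 6, -1, 0, -32] -> [-15, -48, 6, -1, 0, -32] -> [45, 144, -18, 3, 0, 96] -> [-45, -144, 18, -3, 0, -96] -> [-180, -576, 72, -12, 0, -384] -> 6
  [4, 41, -31, -25, -37, -28, 5] -> [4, -31, -25, -37, -28, 5] -> [-37, -28, 5] -> [111, 84, -15] -> [-111, -84, 15] -> [-444, -336, 60] -> 3
  [25, 18, 11, 13] -> [] -> [] -> [] -> [] -> [] -> 0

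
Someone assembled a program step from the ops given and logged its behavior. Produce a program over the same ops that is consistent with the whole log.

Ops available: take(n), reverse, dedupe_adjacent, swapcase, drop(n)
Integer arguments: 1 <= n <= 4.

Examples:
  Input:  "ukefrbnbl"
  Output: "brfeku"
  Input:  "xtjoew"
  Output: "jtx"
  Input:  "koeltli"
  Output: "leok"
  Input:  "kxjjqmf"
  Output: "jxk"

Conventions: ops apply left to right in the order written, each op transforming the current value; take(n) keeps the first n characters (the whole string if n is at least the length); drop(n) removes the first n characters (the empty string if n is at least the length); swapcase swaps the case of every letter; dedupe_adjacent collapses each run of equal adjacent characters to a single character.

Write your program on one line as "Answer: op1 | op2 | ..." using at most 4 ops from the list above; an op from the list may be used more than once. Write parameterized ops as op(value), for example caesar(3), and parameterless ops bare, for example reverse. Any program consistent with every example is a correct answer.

reverse | dedupe_adjacent | drop(3)

Check, running the answer program on each example:
  "ukefrbnbl" -> "lbnbrfeku" -> "lbnbrfeku" -> "brfeku"
  "xtjoew" -> "weojtx" -> "weojtx" -> "jtx"
  "koeltli" -> "iltleok" -> "iltleok" -> "leok"
  "kxjjqmf" -> "fmqjjxk" -> "fmqjxk" -> "jxk"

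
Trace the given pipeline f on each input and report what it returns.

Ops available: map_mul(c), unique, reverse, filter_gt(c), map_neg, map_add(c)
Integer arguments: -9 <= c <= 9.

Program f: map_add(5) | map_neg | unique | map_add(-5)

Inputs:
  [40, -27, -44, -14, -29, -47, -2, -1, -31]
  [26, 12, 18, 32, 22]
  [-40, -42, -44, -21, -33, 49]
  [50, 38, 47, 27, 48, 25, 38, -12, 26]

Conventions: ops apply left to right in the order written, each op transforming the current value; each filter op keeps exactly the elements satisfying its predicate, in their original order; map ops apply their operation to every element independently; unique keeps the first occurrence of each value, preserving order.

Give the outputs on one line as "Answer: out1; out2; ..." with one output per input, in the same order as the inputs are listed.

[-50, 17, 34, 4, 19, 37, -8, -9, 21]; [-36, -22, -28, -42, -32]; [30, 32, 34, 11, 23, -59]; [-60, -48, -57, -37, -58, -35, 2, -36]

Execution, op by op:
  [40, -27, -44, -14, -29, -47, -2, -1, -31] -> [45, -22, -39, -9, -24, -42, 3, 4, -26] -> [-45, 22, 39, 9, 24, 42, -3, -4, 26] -> [-45, 22, 39, 9, 24, 42, -3, -4, 26] -> [-50, 17, 34, 4, 19, 37, -8, -9, 21]
  [26, 12, 18, 32, 22] -> [31, 17, 23, 37, 27] -> [-31, -17, -23, -37, -27] -> [-31, -17, -23, -37, -27] -> [-36, -22, -28, -42, -32]
  [-40, -42, -44, -21, -33, 49] -> [-35, -37, -39, -16, -28, 54] -> [35, 37, 39, 16, 28, -54] -> [35, 37, 39, 16, 28, -54] -> [30, 32, 34, 11, 23, -59]
  [50, 38, 47, 27, 48, 25, 38, -12, 26] -> [55, 43, 52, 32, 53, 30, 43, -7, 31] -> [-55, -43, -52, -32, -53, -30, -43, 7, -31] -> [-55, -43, -52, -32, -53, -30, 7, -31] -> [-60, -48, -57, -37, -58, -35, 2, -36]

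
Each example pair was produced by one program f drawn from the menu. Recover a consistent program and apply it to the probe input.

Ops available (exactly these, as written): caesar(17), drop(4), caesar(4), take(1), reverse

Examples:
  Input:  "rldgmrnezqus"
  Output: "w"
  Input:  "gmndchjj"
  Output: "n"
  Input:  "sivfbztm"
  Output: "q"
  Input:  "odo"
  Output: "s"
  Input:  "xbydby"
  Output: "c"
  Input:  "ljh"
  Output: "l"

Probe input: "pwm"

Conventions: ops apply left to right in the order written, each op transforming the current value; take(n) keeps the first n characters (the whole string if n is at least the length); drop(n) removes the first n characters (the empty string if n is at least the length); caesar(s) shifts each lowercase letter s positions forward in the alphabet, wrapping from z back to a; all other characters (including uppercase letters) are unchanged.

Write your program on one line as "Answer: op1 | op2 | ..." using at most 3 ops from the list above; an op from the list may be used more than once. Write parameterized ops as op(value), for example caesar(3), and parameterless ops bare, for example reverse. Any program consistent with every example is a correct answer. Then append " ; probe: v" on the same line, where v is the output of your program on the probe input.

reverse | caesar(4) | take(1) ; probe: "q"

Check, running the answer program on each example:
  "rldgmrnezqus" -> "suqzenrmgdlr" -> "wyudirvqkhpv" -> "w"
  "gmndchjj" -> "jjhcdnmg" -> "nnlghrqk" -> "n"
  "sivfbztm" -> "mtzbfvis" -> "qxdfjzmw" -> "q"
  "odo" -> "odo" -> "shs" -> "s"
  "xbydby" -> "ybdybx" -> "cfhcfb" -> "c"
  "ljh" -> "hjl" -> "lnp" -> "l"
  probe: "pwm" -> "mwp" -> "qat" -> "q"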